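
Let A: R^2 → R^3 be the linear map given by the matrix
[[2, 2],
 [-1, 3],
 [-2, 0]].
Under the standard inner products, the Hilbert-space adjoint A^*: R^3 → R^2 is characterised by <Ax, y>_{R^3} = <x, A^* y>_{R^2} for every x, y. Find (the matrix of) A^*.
A^* = A^T =
[[2, -1, -2],
 [2, 3, 0]]

For real matrices with standard dot products, the defining identity <Ax, y> = <x, A^* y> gives (Ax)^T y = x^T (A^*) y, i.e. x^T A^T y = x^T (A^*) y. Since this holds for all x, y, we must have A^* = A^T. Therefore
A^* =
[[2, -1, -2],
 [2, 3, 0]].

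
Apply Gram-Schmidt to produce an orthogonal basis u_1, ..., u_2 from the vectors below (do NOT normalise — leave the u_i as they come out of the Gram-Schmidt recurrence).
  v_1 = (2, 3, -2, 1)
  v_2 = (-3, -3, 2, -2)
Orthogonal basis:
  u_1 = (2, 3, -2, 1)
  u_2 = (-2/3, 1/2, -1/3, -5/6)

Apply the Gram-Schmidt recurrence
  u_1 = v_1
  u_i = v_i − Σ_{j<i} ((v_i · u_j) / (u_j · u_j)) · u_j.

Step by step this gives:
  u_1 = (2, 3, -2, 1)
  u_2 = (-2/3, 1/2, -1/3, -5/6)

Orthogonality check:
  u_2 · u_1 = 0 (should be 0)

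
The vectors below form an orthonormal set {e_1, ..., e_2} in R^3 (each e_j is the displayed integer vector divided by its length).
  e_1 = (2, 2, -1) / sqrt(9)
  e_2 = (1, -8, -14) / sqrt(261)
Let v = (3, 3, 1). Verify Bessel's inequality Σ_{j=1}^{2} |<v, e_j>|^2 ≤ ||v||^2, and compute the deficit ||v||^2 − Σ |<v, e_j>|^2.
Σ |<v, e_j>|^2 = 526/29; ||v||^2 = 19; deficit = 25/29

Write each e_j = u_j / sqrt(<u_j, u_j>) where u_j is the displayed integer vector. Then <v, e_j> = <v, u_j> / sqrt(<u_j, u_j>), so |<v, e_j>|^2 = <v, u_j>^2 / <u_j, u_j>.
Coefficients: <v, e_1> = 11/sqrt(9), <v, e_2> = -35/sqrt(261).
Square and sum: Σ |<v, e_j>|^2 = 526/29.
Compute ||v||^2 = v·v = 19.
Deficit = 19 − 526/29 = 25/29 ≥ 0, confirming Bessel's inequality. (The deficit equals ||v − Σ <v,e_j> e_j||^2, the squared distance from v to span{e_j}.)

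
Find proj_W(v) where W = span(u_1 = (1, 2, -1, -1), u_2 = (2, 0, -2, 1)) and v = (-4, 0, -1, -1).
proj_W(v) = (-83/54, 1/9, 83/54, -23/27)

Set up U = [u_1 | ... | u_2] ∈ R^(4×2). The projector onto W = col(U) is P = U (U^T U)^(-1) U^T.
Compute U^T U =
  [7, 3]
  [3, 9],
and U^T v = (-2, -7).
Solve U^T U · c = U^T v for the coefficients: c = (1/18, -43/54). The projection is proj_W(v) = U c.
Check: (v - proj_W(v)) · u_1 = 0  (should be 0).
Check: (v - proj_W(v)) · u_2 = 0  (should be 0).
Result: proj_W(v) = (-83/54, 1/9, 83/54, -23/27).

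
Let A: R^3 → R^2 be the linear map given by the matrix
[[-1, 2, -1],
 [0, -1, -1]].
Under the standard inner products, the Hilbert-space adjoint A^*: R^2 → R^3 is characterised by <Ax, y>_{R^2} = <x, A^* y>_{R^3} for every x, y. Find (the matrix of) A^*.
A^* = A^T =
[[-1, 0],
 [2, -1],
 [-1, -1]]

For real matrices with standard dot products, the defining identity <Ax, y> = <x, A^* y> gives (Ax)^T y = x^T (A^*) y, i.e. x^T A^T y = x^T (A^*) y. Since this holds for all x, y, we must have A^* = A^T. Therefore
A^* =
[[-1, 0],
 [2, -1],
 [-1, -1]].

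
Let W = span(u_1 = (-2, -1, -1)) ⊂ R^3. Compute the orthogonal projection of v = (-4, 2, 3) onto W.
proj_W(v) = (-1, -1/2, -1/2)

Set up U = [u_1 | ... | u_1] ∈ R^(3×1). The projector onto W = col(U) is P = U (U^T U)^(-1) U^T.
Compute U^T U =
  [6],
and U^T v = (3).
Solve U^T U · c = U^T v for the coefficients: c = (1/2). The projection is proj_W(v) = U c.
Check: (v - proj_W(v)) · u_1 = 0  (should be 0).
Result: proj_W(v) = (-1, -1/2, -1/2).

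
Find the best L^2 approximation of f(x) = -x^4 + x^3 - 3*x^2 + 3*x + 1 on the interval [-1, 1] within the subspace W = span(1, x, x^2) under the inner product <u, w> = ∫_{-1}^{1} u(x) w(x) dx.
g(x) = -27*x^2/7 + 18*x/5 + 38/35

The best approximation g ∈ W is the orthogonal projection of f onto W. Writing g = a_0 + a_1 x + a_2 x^2, the coefficients solve the normal equations G · a = b where
  G_{ij} = <φ_i, φ_j> and b_i = <f, φ_i>, with φ_0 = 1, φ_1 = x, φ_2 = x^2.
G =
  [2, 0, 2/3]
  [0, 2/3, 0]
  [2/3, 0, 2/5],
b = (-2/5, 12/5, -86/105).
Solving gives a_0 = 38/35, a_1 = 18/5, a_2 = -27/7, so
  g(x) = -27*x^2/7 + 18*x/5 + 38/35.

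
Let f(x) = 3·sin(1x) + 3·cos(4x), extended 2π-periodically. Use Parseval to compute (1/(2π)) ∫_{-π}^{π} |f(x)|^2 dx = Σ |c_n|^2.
Σ |c_n|^2 = 9

Expand |f|^2 and use orthogonality of {sin(nx), cos(mx)} on [-π, π]:
  ∫_{-π}^{π} sin(nx)^2 dx = π, ∫ cos(mx)^2 dx = π, and cross terms integrate to 0.
So ∫_{-π}^{π} f(x)^2 dx = 3^2 · π + 3^2 · π = (9 + 9)π.
Divide by 2π: (9 + 9)/2 = 9.
By Parseval, this equals Σ |c_n|^2.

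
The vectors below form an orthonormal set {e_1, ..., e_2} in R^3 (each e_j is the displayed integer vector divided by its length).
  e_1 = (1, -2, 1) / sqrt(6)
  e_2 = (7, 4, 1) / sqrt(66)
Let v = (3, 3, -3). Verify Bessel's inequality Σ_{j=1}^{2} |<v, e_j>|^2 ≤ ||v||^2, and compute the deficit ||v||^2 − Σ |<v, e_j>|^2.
Σ |<v, e_j>|^2 = 216/11; ||v||^2 = 27; deficit = 81/11

Write each e_j = u_j / sqrt(<u_j, u_j>) where u_j is the displayed integer vector. Then <v, e_j> = <v, u_j> / sqrt(<u_j, u_j>), so |<v, e_j>|^2 = <v, u_j>^2 / <u_j, u_j>.
Coefficients: <v, e_1> = -6/sqrt(6), <v, e_2> = 30/sqrt(66).
Square and sum: Σ |<v, e_j>|^2 = 216/11.
Compute ||v||^2 = v·v = 27.
Deficit = 27 − 216/11 = 81/11 ≥ 0, confirming Bessel's inequality. (The deficit equals ||v − Σ <v,e_j> e_j||^2, the squared distance from v to span{e_j}.)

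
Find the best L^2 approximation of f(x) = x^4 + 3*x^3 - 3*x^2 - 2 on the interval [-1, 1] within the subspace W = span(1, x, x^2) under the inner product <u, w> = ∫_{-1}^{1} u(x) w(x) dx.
g(x) = -15*x^2/7 + 9*x/5 - 73/35

The best approximation g ∈ W is the orthogonal projection of f onto W. Writing g = a_0 + a_1 x + a_2 x^2, the coefficients solve the normal equations G · a = b where
  G_{ij} = <φ_i, φ_j> and b_i = <f, φ_i>, with φ_0 = 1, φ_1 = x, φ_2 = x^2.
G =
  [2, 0, 2/3]
  [0, 2/3, 0]
  [2/3, 0, 2/5],
b = (-28/5, 6/5, -236/105).
Solving gives a_0 = -73/35, a_1 = 9/5, a_2 = -15/7, so
  g(x) = -15*x^2/7 + 9*x/5 - 73/35.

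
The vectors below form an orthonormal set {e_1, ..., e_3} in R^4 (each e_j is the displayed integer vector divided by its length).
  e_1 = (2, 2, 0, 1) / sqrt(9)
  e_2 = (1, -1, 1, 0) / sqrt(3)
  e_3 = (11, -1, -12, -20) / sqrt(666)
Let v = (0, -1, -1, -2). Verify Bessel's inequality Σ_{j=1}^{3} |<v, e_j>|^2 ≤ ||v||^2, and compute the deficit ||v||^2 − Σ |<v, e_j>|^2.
Σ |<v, e_j>|^2 = 1331/222; ||v||^2 = 6; deficit = 1/222

Write each e_j = u_j / sqrt(<u_j, u_j>) where u_j is the displayed integer vector. Then <v, e_j> = <v, u_j> / sqrt(<u_j, u_j>), so |<v, e_j>|^2 = <v, u_j>^2 / <u_j, u_j>.
Coefficients: <v, e_1> = -4/sqrt(9), <v, e_2> = 0/sqrt(3), <v, e_3> = 53/sqrt(666).
Square and sum: Σ |<v, e_j>|^2 = 1331/222.
Compute ||v||^2 = v·v = 6.
Deficit = 6 − 1331/222 = 1/222 ≥ 0, confirming Bessel's inequality. (The deficit equals ||v − Σ <v,e_j> e_j||^2, the squared distance from v to span{e_j}.)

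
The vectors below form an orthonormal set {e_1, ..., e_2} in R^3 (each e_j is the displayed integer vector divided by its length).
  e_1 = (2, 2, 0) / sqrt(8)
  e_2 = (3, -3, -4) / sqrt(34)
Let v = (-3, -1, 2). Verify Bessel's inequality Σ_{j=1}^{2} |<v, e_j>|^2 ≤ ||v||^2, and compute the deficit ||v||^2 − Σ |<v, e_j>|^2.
Σ |<v, e_j>|^2 = 234/17; ||v||^2 = 14; deficit = 4/17

Write each e_j = u_j / sqrt(<u_j, u_j>) where u_j is the displayed integer vector. Then <v, e_j> = <v, u_j> / sqrt(<u_j, u_j>), so |<v, e_j>|^2 = <v, u_j>^2 / <u_j, u_j>.
Coefficients: <v, e_1> = -8/sqrt(8), <v, e_2> = -14/sqrt(34).
Square and sum: Σ |<v, e_j>|^2 = 234/17.
Compute ||v||^2 = v·v = 14.
Deficit = 14 − 234/17 = 4/17 ≥ 0, confirming Bessel's inequality. (The deficit equals ||v − Σ <v,e_j> e_j||^2, the squared distance from v to span{e_j}.)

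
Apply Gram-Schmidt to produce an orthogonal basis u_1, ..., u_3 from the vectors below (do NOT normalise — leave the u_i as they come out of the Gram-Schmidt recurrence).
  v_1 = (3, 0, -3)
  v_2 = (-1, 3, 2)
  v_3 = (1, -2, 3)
Orthogonal basis:
  u_1 = (3, 0, -3)
  u_2 = (1/2, 3, 1/2)
  u_3 = (42/19, -14/19, 42/19)

Apply the Gram-Schmidt recurrence
  u_1 = v_1
  u_i = v_i − Σ_{j<i} ((v_i · u_j) / (u_j · u_j)) · u_j.

Step by step this gives:
  u_1 = (3, 0, -3)
  u_2 = (1/2, 3, 1/2)
  u_3 = (42/19, -14/19, 42/19)

Orthogonality check:
  u_2 · u_1 = 0 (should be 0)
  u_3 · u_1 = 0 (should be 0)
  u_3 · u_2 = 0 (should be 0)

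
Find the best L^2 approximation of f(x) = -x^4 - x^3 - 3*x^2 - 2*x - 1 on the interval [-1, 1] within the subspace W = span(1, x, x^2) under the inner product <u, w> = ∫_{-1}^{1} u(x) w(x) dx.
g(x) = -27*x^2/7 - 13*x/5 - 32/35

The best approximation g ∈ W is the orthogonal projection of f onto W. Writing g = a_0 + a_1 x + a_2 x^2, the coefficients solve the normal equations G · a = b where
  G_{ij} = <φ_i, φ_j> and b_i = <f, φ_i>, with φ_0 = 1, φ_1 = x, φ_2 = x^2.
G =
  [2, 0, 2/3]
  [0, 2/3, 0]
  [2/3, 0, 2/5],
b = (-22/5, -26/15, -226/105).
Solving gives a_0 = -32/35, a_1 = -13/5, a_2 = -27/7, so
  g(x) = -27*x^2/7 - 13*x/5 - 32/35.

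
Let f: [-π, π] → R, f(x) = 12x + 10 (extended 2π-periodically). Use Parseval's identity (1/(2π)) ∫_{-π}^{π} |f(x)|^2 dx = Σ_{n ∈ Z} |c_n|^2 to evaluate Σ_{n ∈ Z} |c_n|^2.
Σ |c_n|^2 = 48π^2 + 100

Expand and integrate term by term over [-π, π]:
  ∫ (12x)^2 dx = 144·(2π^3/3); ∫ 2·12·(10)·x dx = 0 (odd integrand); ∫ 10^2 dx = 100·2π.
So (1/(2π)) ∫_{-π}^{π} (12x + 10)^2 dx = 144π^2/3 + 100 = 48π^2 + 100.
Parseval ⇒ Σ |c_n|^2 = 48π^2 + 100.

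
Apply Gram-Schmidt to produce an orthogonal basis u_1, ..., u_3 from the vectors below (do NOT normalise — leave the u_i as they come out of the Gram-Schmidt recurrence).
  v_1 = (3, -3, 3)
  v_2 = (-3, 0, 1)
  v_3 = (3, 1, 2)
Orthogonal basis:
  u_1 = (3, -3, 3)
  u_2 = (-7/3, -2/3, 5/3)
  u_3 = (1/2, 2, 3/2)

Apply the Gram-Schmidt recurrence
  u_1 = v_1
  u_i = v_i − Σ_{j<i} ((v_i · u_j) / (u_j · u_j)) · u_j.

Step by step this gives:
  u_1 = (3, -3, 3)
  u_2 = (-7/3, -2/3, 5/3)
  u_3 = (1/2, 2, 3/2)

Orthogonality check:
  u_2 · u_1 = 0 (should be 0)
  u_3 · u_1 = 0 (should be 0)
  u_3 · u_2 = 0 (should be 0)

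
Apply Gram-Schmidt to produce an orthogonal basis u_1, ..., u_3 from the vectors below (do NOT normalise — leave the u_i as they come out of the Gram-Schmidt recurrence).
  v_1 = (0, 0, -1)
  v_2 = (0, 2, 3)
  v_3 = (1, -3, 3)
Orthogonal basis:
  u_1 = (0, 0, -1)
  u_2 = (0, 2, 0)
  u_3 = (1, 0, 0)

Apply the Gram-Schmidt recurrence
  u_1 = v_1
  u_i = v_i − Σ_{j<i} ((v_i · u_j) / (u_j · u_j)) · u_j.

Step by step this gives:
  u_1 = (0, 0, -1)
  u_2 = (0, 2, 0)
  u_3 = (1, 0, 0)

Orthogonality check:
  u_2 · u_1 = 0 (should be 0)
  u_3 · u_1 = 0 (should be 0)
  u_3 · u_2 = 0 (should be 0)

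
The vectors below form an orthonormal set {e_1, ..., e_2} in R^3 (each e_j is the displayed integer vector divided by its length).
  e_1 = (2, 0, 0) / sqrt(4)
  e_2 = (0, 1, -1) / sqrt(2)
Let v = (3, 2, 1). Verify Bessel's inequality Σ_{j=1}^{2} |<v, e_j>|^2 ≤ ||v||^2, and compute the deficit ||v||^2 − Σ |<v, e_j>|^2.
Σ |<v, e_j>|^2 = 19/2; ||v||^2 = 14; deficit = 9/2

Write each e_j = u_j / sqrt(<u_j, u_j>) where u_j is the displayed integer vector. Then <v, e_j> = <v, u_j> / sqrt(<u_j, u_j>), so |<v, e_j>|^2 = <v, u_j>^2 / <u_j, u_j>.
Coefficients: <v, e_1> = 6/sqrt(4), <v, e_2> = 1/sqrt(2).
Square and sum: Σ |<v, e_j>|^2 = 19/2.
Compute ||v||^2 = v·v = 14.
Deficit = 14 − 19/2 = 9/2 ≥ 0, confirming Bessel's inequality. (The deficit equals ||v − Σ <v,e_j> e_j||^2, the squared distance from v to span{e_j}.)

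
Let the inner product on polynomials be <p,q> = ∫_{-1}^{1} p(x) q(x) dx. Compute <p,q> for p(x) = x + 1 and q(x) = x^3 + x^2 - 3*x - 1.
<p,q> = -44/15

Expand the product: p(x)·q(x) = x^4 + 2*x^3 - 2*x^2 - 4*x - 1.
∫_{-1}^{1} of each monomial x^k gives [2/(k+1) if k even, 0 if k odd]. Integrating term-by-term (or equivalently evaluating the antiderivative F(x) = x^5/5 + x^4/2 - 2*x^3/3 - 2*x^2 - x at the endpoints):
  F(1) − F(−1) = -89/30 − (-1/30) = -44/15.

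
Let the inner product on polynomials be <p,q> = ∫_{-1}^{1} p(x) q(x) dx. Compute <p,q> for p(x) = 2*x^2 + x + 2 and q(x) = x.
<p,q> = 2/3

Expand the product: p(x)·q(x) = 2*x^3 + x^2 + 2*x.
∫_{-1}^{1} of each monomial x^k gives [2/(k+1) if k even, 0 if k odd]. Integrating term-by-term (or equivalently evaluating the antiderivative F(x) = x^4/2 + x^3/3 + x^2 at the endpoints):
  F(1) − F(−1) = 11/6 − (7/6) = 2/3.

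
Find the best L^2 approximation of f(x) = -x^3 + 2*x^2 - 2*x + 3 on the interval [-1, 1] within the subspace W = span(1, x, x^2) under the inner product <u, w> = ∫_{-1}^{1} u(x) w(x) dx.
g(x) = 2*x^2 - 13*x/5 + 3

The best approximation g ∈ W is the orthogonal projection of f onto W. Writing g = a_0 + a_1 x + a_2 x^2, the coefficients solve the normal equations G · a = b where
  G_{ij} = <φ_i, φ_j> and b_i = <f, φ_i>, with φ_0 = 1, φ_1 = x, φ_2 = x^2.
G =
  [2, 0, 2/3]
  [0, 2/3, 0]
  [2/3, 0, 2/5],
b = (22/3, -26/15, 14/5).
Solving gives a_0 = 3, a_1 = -13/5, a_2 = 2, so
  g(x) = 2*x^2 - 13*x/5 + 3.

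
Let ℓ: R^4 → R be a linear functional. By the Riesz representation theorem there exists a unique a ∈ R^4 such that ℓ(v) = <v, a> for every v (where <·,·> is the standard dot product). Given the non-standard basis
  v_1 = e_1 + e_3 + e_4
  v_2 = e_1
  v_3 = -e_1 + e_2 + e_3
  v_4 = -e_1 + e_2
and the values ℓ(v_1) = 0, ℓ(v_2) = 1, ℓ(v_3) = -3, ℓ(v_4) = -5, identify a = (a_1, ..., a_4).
a = (1, -4, 2, -3)

Write a = (a_1, ..., a_4) in the standard basis. For each basis vector v_i, ℓ(v_i) = <v_i, a> is a linear equation in the a_j's. Collect the n equations into a matrix system V a = ℓ, where row i of V is v_i (expressed in the standard basis). Since V is invertible (lower-triangular with 1s on the diagonal, up to permutation), solve by back-substitution:
  V =
[[1, 0, 1, 1],
 [1, 0, 0, 0],
 [-1, 1, 1, 0],
 [-1, 1, 0, 0]]
  V a = (0, 1, -3, -5)
Solving gives a = (1, -4, 2, -3).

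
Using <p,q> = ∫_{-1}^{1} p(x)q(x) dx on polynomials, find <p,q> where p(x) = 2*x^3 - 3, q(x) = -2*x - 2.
<p,q> = 52/5

Expand the product: p(x)·q(x) = -4*x^4 - 4*x^3 + 6*x + 6.
∫_{-1}^{1} of each monomial x^k gives [2/(k+1) if k even, 0 if k odd]. Integrating term-by-term (or equivalently evaluating the antiderivative F(x) = -4*x^5/5 - x^4 + 3*x^2 + 6*x at the endpoints):
  F(1) − F(−1) = 36/5 − (-16/5) = 52/5.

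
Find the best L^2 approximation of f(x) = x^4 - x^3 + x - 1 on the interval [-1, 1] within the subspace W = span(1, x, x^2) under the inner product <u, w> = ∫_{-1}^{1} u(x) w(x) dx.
g(x) = 6*x^2/7 + 2*x/5 - 38/35

The best approximation g ∈ W is the orthogonal projection of f onto W. Writing g = a_0 + a_1 x + a_2 x^2, the coefficients solve the normal equations G · a = b where
  G_{ij} = <φ_i, φ_j> and b_i = <f, φ_i>, with φ_0 = 1, φ_1 = x, φ_2 = x^2.
G =
  [2, 0, 2/3]
  [0, 2/3, 0]
  [2/3, 0, 2/5],
b = (-8/5, 4/15, -8/21).
Solving gives a_0 = -38/35, a_1 = 2/5, a_2 = 6/7, so
  g(x) = 6*x^2/7 + 2*x/5 - 38/35.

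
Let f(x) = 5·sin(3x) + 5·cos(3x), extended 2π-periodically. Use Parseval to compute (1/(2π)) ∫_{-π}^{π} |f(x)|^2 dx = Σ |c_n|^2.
Σ |c_n|^2 = 25

Expand |f|^2 and use orthogonality of {sin(nx), cos(mx)} on [-π, π]:
  ∫_{-π}^{π} sin(nx)^2 dx = π, ∫ cos(mx)^2 dx = π, and cross terms integrate to 0.
So ∫_{-π}^{π} f(x)^2 dx = 5^2 · π + 5^2 · π = (25 + 25)π.
Divide by 2π: (25 + 25)/2 = 25.
By Parseval, this equals Σ |c_n|^2.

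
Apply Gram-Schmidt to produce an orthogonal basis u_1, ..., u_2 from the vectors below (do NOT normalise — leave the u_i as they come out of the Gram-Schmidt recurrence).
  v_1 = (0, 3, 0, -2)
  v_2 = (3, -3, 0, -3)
Orthogonal basis:
  u_1 = (0, 3, 0, -2)
  u_2 = (3, -30/13, 0, -45/13)

Apply the Gram-Schmidt recurrence
  u_1 = v_1
  u_i = v_i − Σ_{j<i} ((v_i · u_j) / (u_j · u_j)) · u_j.

Step by step this gives:
  u_1 = (0, 3, 0, -2)
  u_2 = (3, -30/13, 0, -45/13)

Orthogonality check:
  u_2 · u_1 = 0 (should be 0)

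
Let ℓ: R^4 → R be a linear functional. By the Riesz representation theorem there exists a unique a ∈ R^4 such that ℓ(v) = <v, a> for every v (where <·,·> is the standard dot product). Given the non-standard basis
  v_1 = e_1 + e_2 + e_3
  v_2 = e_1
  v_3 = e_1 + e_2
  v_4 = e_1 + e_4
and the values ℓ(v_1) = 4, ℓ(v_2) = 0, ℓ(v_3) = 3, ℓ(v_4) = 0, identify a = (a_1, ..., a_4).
a = (0, 3, 1, 0)

Write a = (a_1, ..., a_4) in the standard basis. For each basis vector v_i, ℓ(v_i) = <v_i, a> is a linear equation in the a_j's. Collect the n equations into a matrix system V a = ℓ, where row i of V is v_i (expressed in the standard basis). Since V is invertible (lower-triangular with 1s on the diagonal, up to permutation), solve by back-substitution:
  V =
[[1, 1, 1, 0],
 [1, 0, 0, 0],
 [1, 1, 0, 0],
 [1, 0, 0, 1]]
  V a = (4, 0, 3, 0)
Solving gives a = (0, 3, 1, 0).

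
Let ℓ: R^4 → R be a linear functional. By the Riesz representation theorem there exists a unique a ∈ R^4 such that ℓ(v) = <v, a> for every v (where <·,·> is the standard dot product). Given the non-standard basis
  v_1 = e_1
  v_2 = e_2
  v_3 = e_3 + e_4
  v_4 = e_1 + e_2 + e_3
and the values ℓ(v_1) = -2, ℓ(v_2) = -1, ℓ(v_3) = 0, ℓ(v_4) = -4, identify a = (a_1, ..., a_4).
a = (-2, -1, -1, 1)

Write a = (a_1, ..., a_4) in the standard basis. For each basis vector v_i, ℓ(v_i) = <v_i, a> is a linear equation in the a_j's. Collect the n equations into a matrix system V a = ℓ, where row i of V is v_i (expressed in the standard basis). Since V is invertible (lower-triangular with 1s on the diagonal, up to permutation), solve by back-substitution:
  V =
[[1, 0, 0, 0],
 [0, 1, 0, 0],
 [0, 0, 1, 1],
 [1, 1, 1, 0]]
  V a = (-2, -1, 0, -4)
Solving gives a = (-2, -1, -1, 1).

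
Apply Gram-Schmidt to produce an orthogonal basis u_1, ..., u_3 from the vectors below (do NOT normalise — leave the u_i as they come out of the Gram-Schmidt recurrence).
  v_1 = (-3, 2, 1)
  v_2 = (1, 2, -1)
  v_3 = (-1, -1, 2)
Orthogonal basis:
  u_1 = (-3, 2, 1)
  u_2 = (1, 2, -1)
  u_3 = (10/21, 5/21, 20/21)

Apply the Gram-Schmidt recurrence
  u_1 = v_1
  u_i = v_i − Σ_{j<i} ((v_i · u_j) / (u_j · u_j)) · u_j.

Step by step this gives:
  u_1 = (-3, 2, 1)
  u_2 = (1, 2, -1)
  u_3 = (10/21, 5/21, 20/21)

Orthogonality check:
  u_2 · u_1 = 0 (should be 0)
  u_3 · u_1 = 0 (should be 0)
  u_3 · u_2 = 0 (should be 0)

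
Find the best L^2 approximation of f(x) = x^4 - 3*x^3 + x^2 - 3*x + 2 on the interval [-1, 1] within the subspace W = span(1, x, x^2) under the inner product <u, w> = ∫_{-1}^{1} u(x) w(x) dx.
g(x) = 13*x^2/7 - 24*x/5 + 67/35

The best approximation g ∈ W is the orthogonal projection of f onto W. Writing g = a_0 + a_1 x + a_2 x^2, the coefficients solve the normal equations G · a = b where
  G_{ij} = <φ_i, φ_j> and b_i = <f, φ_i>, with φ_0 = 1, φ_1 = x, φ_2 = x^2.
G =
  [2, 0, 2/3]
  [0, 2/3, 0]
  [2/3, 0, 2/5],
b = (76/15, -16/5, 212/105).
Solving gives a_0 = 67/35, a_1 = -24/5, a_2 = 13/7, so
  g(x) = 13*x^2/7 - 24*x/5 + 67/35.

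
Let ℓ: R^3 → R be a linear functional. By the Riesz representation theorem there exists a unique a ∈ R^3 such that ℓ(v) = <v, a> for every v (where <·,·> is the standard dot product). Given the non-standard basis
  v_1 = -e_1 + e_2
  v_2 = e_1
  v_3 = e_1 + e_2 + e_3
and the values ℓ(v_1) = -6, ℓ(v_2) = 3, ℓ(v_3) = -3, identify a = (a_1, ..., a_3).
a = (3, -3, -3)

Write a = (a_1, ..., a_3) in the standard basis. For each basis vector v_i, ℓ(v_i) = <v_i, a> is a linear equation in the a_j's. Collect the n equations into a matrix system V a = ℓ, where row i of V is v_i (expressed in the standard basis). Since V is invertible (lower-triangular with 1s on the diagonal, up to permutation), solve by back-substitution:
  V =
[[-1, 1, 0],
 [1, 0, 0],
 [1, 1, 1]]
  V a = (-6, 3, -3)
Solving gives a = (3, -3, -3).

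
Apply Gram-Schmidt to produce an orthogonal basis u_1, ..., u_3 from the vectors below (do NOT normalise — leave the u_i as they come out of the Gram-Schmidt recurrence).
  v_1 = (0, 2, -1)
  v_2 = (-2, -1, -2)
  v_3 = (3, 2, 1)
Orthogonal basis:
  u_1 = (0, 2, -1)
  u_2 = (-2, -1, -2)
  u_3 = (7/9, -14/45, -28/45)

Apply the Gram-Schmidt recurrence
  u_1 = v_1
  u_i = v_i − Σ_{j<i} ((v_i · u_j) / (u_j · u_j)) · u_j.

Step by step this gives:
  u_1 = (0, 2, -1)
  u_2 = (-2, -1, -2)
  u_3 = (7/9, -14/45, -28/45)

Orthogonality check:
  u_2 · u_1 = 0 (should be 0)
  u_3 · u_1 = 0 (should be 0)
  u_3 · u_2 = 0 (should be 0)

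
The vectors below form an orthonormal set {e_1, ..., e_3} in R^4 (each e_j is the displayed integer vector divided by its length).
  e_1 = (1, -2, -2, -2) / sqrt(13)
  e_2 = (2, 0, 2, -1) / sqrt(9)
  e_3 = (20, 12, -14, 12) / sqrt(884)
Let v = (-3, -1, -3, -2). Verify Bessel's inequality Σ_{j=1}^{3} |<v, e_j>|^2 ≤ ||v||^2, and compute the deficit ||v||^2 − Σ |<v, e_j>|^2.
Σ |<v, e_j>|^2 = 3158/153; ||v||^2 = 23; deficit = 361/153

Write each e_j = u_j / sqrt(<u_j, u_j>) where u_j is the displayed integer vector. Then <v, e_j> = <v, u_j> / sqrt(<u_j, u_j>), so |<v, e_j>|^2 = <v, u_j>^2 / <u_j, u_j>.
Coefficients: <v, e_1> = 9/sqrt(13), <v, e_2> = -10/sqrt(9), <v, e_3> = -54/sqrt(884).
Square and sum: Σ |<v, e_j>|^2 = 3158/153.
Compute ||v||^2 = v·v = 23.
Deficit = 23 − 3158/153 = 361/153 ≥ 0, confirming Bessel's inequality. (The deficit equals ||v − Σ <v,e_j> e_j||^2, the squared distance from v to span{e_j}.)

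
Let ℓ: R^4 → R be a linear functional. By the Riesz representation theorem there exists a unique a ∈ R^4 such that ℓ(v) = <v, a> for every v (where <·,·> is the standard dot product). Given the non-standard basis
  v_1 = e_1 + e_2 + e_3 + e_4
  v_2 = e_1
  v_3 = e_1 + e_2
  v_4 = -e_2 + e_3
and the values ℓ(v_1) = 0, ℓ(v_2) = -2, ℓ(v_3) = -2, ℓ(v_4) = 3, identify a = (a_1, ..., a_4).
a = (-2, 0, 3, -1)

Write a = (a_1, ..., a_4) in the standard basis. For each basis vector v_i, ℓ(v_i) = <v_i, a> is a linear equation in the a_j's. Collect the n equations into a matrix system V a = ℓ, where row i of V is v_i (expressed in the standard basis). Since V is invertible (lower-triangular with 1s on the diagonal, up to permutation), solve by back-substitution:
  V =
[[1, 1, 1, 1],
 [1, 0, 0, 0],
 [1, 1, 0, 0],
 [0, -1, 1, 0]]
  V a = (0, -2, -2, 3)
Solving gives a = (-2, 0, 3, -1).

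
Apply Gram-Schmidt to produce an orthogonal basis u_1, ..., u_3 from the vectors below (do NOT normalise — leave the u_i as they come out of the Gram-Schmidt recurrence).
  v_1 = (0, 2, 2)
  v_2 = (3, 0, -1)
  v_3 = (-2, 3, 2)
Orthogonal basis:
  u_1 = (0, 2, 2)
  u_2 = (3, 1/2, -1/2)
  u_3 = (-5/19, 15/19, -15/19)

Apply the Gram-Schmidt recurrence
  u_1 = v_1
  u_i = v_i − Σ_{j<i} ((v_i · u_j) / (u_j · u_j)) · u_j.

Step by step this gives:
  u_1 = (0, 2, 2)
  u_2 = (3, 1/2, -1/2)
  u_3 = (-5/19, 15/19, -15/19)

Orthogonality check:
  u_2 · u_1 = 0 (should be 0)
  u_3 · u_1 = 0 (should be 0)
  u_3 · u_2 = 0 (should be 0)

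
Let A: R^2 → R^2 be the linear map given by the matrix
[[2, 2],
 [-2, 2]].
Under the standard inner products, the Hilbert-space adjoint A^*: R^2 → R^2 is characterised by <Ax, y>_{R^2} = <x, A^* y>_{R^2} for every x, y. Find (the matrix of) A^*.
A^* = A^T =
[[2, -2],
 [2, 2]]

For real matrices with standard dot products, the defining identity <Ax, y> = <x, A^* y> gives (Ax)^T y = x^T (A^*) y, i.e. x^T A^T y = x^T (A^*) y. Since this holds for all x, y, we must have A^* = A^T. Therefore
A^* =
[[2, -2],
 [2, 2]].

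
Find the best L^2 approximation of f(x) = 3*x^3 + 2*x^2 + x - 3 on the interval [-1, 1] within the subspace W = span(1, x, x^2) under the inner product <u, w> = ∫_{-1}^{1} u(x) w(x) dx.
g(x) = 2*x^2 + 14*x/5 - 3

The best approximation g ∈ W is the orthogonal projection of f onto W. Writing g = a_0 + a_1 x + a_2 x^2, the coefficients solve the normal equations G · a = b where
  G_{ij} = <φ_i, φ_j> and b_i = <f, φ_i>, with φ_0 = 1, φ_1 = x, φ_2 = x^2.
G =
  [2, 0, 2/3]
  [0, 2/3, 0]
  [2/3, 0, 2/5],
b = (-14/3, 28/15, -6/5).
Solving gives a_0 = -3, a_1 = 14/5, a_2 = 2, so
  g(x) = 2*x^2 + 14*x/5 - 3.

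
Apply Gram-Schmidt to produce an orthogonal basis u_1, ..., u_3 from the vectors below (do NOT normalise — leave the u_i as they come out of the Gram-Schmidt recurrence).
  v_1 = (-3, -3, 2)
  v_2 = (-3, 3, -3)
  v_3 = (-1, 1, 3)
Orthogonal basis:
  u_1 = (-3, -3, 2)
  u_2 = (-42/11, 24/11, -27/11)
  u_3 = (-12/31, 60/31, 72/31)

Apply the Gram-Schmidt recurrence
  u_1 = v_1
  u_i = v_i − Σ_{j<i} ((v_i · u_j) / (u_j · u_j)) · u_j.

Step by step this gives:
  u_1 = (-3, -3, 2)
  u_2 = (-42/11, 24/11, -27/11)
  u_3 = (-12/31, 60/31, 72/31)

Orthogonality check:
  u_2 · u_1 = 0 (should be 0)
  u_3 · u_1 = 0 (should be 0)
  u_3 · u_2 = 0 (should be 0)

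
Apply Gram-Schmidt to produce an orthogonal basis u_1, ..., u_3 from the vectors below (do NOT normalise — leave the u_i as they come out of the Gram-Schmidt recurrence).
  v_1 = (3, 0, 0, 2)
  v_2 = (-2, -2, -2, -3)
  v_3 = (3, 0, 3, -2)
Orthogonal basis:
  u_1 = (3, 0, 0, 2)
  u_2 = (10/13, -2, -2, -15/13)
  u_3 = (84/43, -12/43, 117/43, -126/43)

Apply the Gram-Schmidt recurrence
  u_1 = v_1
  u_i = v_i − Σ_{j<i} ((v_i · u_j) / (u_j · u_j)) · u_j.

Step by step this gives:
  u_1 = (3, 0, 0, 2)
  u_2 = (10/13, -2, -2, -15/13)
  u_3 = (84/43, -12/43, 117/43, -126/43)

Orthogonality check:
  u_2 · u_1 = 0 (should be 0)
  u_3 · u_1 = 0 (should be 0)
  u_3 · u_2 = 0 (should be 0)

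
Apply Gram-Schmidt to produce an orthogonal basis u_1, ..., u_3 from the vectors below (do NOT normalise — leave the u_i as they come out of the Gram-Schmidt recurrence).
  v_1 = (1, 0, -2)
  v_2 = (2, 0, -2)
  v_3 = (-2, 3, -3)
Orthogonal basis:
  u_1 = (1, 0, -2)
  u_2 = (4/5, 0, 2/5)
  u_3 = (0, 3, 0)

Apply the Gram-Schmidt recurrence
  u_1 = v_1
  u_i = v_i − Σ_{j<i} ((v_i · u_j) / (u_j · u_j)) · u_j.

Step by step this gives:
  u_1 = (1, 0, -2)
  u_2 = (4/5, 0, 2/5)
  u_3 = (0, 3, 0)

Orthogonality check:
  u_2 · u_1 = 0 (should be 0)
  u_3 · u_1 = 0 (should be 0)
  u_3 · u_2 = 0 (should be 0)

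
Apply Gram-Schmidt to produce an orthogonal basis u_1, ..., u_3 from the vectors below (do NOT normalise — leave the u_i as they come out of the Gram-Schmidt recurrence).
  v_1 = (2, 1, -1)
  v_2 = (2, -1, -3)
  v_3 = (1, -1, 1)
Orthogonal basis:
  u_1 = (2, 1, -1)
  u_2 = (0, -2, -2)
  u_3 = (1, -1, 1)

Apply the Gram-Schmidt recurrence
  u_1 = v_1
  u_i = v_i − Σ_{j<i} ((v_i · u_j) / (u_j · u_j)) · u_j.

Step by step this gives:
  u_1 = (2, 1, -1)
  u_2 = (0, -2, -2)
  u_3 = (1, -1, 1)

Orthogonality check:
  u_2 · u_1 = 0 (should be 0)
  u_3 · u_1 = 0 (should be 0)
  u_3 · u_2 = 0 (should be 0)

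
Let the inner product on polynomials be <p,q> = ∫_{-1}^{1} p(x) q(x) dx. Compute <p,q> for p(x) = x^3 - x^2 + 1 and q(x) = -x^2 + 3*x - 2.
<p,q> = -26/15

Expand the product: p(x)·q(x) = -x^5 + 4*x^4 - 5*x^3 + x^2 + 3*x - 2.
∫_{-1}^{1} of each monomial x^k gives [2/(k+1) if k even, 0 if k odd]. Integrating term-by-term (or equivalently evaluating the antiderivative F(x) = -x^6/6 + 4*x^5/5 - 5*x^4/4 + x^3/3 + 3*x^2/2 - 2*x at the endpoints):
  F(1) − F(−1) = -47/60 − (19/20) = -26/15.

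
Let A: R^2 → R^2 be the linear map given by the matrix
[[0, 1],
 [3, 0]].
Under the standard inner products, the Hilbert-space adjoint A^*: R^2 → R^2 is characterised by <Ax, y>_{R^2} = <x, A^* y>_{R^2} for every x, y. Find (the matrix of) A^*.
A^* = A^T =
[[0, 3],
 [1, 0]]

For real matrices with standard dot products, the defining identity <Ax, y> = <x, A^* y> gives (Ax)^T y = x^T (A^*) y, i.e. x^T A^T y = x^T (A^*) y. Since this holds for all x, y, we must have A^* = A^T. Therefore
A^* =
[[0, 3],
 [1, 0]].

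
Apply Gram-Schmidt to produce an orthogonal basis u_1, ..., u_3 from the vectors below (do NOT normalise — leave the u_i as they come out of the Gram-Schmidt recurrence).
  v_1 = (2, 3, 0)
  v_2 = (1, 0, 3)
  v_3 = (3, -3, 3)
Orthogonal basis:
  u_1 = (2, 3, 0)
  u_2 = (9/13, -6/13, 3)
  u_3 = (18/7, -12/7, -6/7)

Apply the Gram-Schmidt recurrence
  u_1 = v_1
  u_i = v_i − Σ_{j<i} ((v_i · u_j) / (u_j · u_j)) · u_j.

Step by step this gives:
  u_1 = (2, 3, 0)
  u_2 = (9/13, -6/13, 3)
  u_3 = (18/7, -12/7, -6/7)

Orthogonality check:
  u_2 · u_1 = 0 (should be 0)
  u_3 · u_1 = 0 (should be 0)
  u_3 · u_2 = 0 (should be 0)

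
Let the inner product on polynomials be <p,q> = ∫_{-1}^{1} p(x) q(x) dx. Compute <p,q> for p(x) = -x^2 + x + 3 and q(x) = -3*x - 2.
<p,q> = -38/3

Expand the product: p(x)·q(x) = 3*x^3 - x^2 - 11*x - 6.
∫_{-1}^{1} of each monomial x^k gives [2/(k+1) if k even, 0 if k odd]. Integrating term-by-term (or equivalently evaluating the antiderivative F(x) = 3*x^4/4 - x^3/3 - 11*x^2/2 - 6*x at the endpoints):
  F(1) − F(−1) = -133/12 − (19/12) = -38/3.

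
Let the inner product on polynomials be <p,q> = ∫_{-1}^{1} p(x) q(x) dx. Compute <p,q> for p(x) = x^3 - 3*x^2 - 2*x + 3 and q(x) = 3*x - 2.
<p,q> = -54/5

Expand the product: p(x)·q(x) = 3*x^4 - 11*x^3 + 13*x - 6.
∫_{-1}^{1} of each monomial x^k gives [2/(k+1) if k even, 0 if k odd]. Integrating term-by-term (or equivalently evaluating the antiderivative F(x) = 3*x^5/5 - 11*x^4/4 + 13*x^2/2 - 6*x at the endpoints):
  F(1) − F(−1) = -33/20 − (183/20) = -54/5.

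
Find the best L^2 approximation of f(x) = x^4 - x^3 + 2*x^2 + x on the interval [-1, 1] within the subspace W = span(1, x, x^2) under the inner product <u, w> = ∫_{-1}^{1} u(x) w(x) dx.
g(x) = 20*x^2/7 + 2*x/5 - 3/35

The best approximation g ∈ W is the orthogonal projection of f onto W. Writing g = a_0 + a_1 x + a_2 x^2, the coefficients solve the normal equations G · a = b where
  G_{ij} = <φ_i, φ_j> and b_i = <f, φ_i>, with φ_0 = 1, φ_1 = x, φ_2 = x^2.
G =
  [2, 0, 2/3]
  [0, 2/3, 0]
  [2/3, 0, 2/5],
b = (26/15, 4/15, 38/35).
Solving gives a_0 = -3/35, a_1 = 2/5, a_2 = 20/7, so
  g(x) = 20*x^2/7 + 2*x/5 - 3/35.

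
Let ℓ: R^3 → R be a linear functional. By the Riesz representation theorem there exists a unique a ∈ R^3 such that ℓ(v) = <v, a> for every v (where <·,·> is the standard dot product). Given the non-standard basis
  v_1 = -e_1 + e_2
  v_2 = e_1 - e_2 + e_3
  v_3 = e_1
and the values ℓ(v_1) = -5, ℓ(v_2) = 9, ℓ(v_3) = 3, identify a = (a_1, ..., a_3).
a = (3, -2, 4)

Write a = (a_1, ..., a_3) in the standard basis. For each basis vector v_i, ℓ(v_i) = <v_i, a> is a linear equation in the a_j's. Collect the n equations into a matrix system V a = ℓ, where row i of V is v_i (expressed in the standard basis). Since V is invertible (lower-triangular with 1s on the diagonal, up to permutation), solve by back-substitution:
  V =
[[-1, 1, 0],
 [1, -1, 1],
 [1, 0, 0]]
  V a = (-5, 9, 3)
Solving gives a = (3, -2, 4).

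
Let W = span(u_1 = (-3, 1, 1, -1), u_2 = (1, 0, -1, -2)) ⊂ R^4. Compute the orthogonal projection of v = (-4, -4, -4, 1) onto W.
proj_W(v) = (-15/17, 7/34, 8/17, 11/34)

Set up U = [u_1 | ... | u_2] ∈ R^(4×2). The projector onto W = col(U) is P = U (U^T U)^(-1) U^T.
Compute U^T U =
  [12, -2]
  [-2, 6],
and U^T v = (3, -2).
Solve U^T U · c = U^T v for the coefficients: c = (7/34, -9/34). The projection is proj_W(v) = U c.
Check: (v - proj_W(v)) · u_1 = 0  (should be 0).
Check: (v - proj_W(v)) · u_2 = 0  (should be 0).
Result: proj_W(v) = (-15/17, 7/34, 8/17, 11/34).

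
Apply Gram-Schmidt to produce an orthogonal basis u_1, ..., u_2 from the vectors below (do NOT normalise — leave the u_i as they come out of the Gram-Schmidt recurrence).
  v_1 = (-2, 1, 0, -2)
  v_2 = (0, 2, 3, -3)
Orthogonal basis:
  u_1 = (-2, 1, 0, -2)
  u_2 = (16/9, 10/9, 3, -11/9)

Apply the Gram-Schmidt recurrence
  u_1 = v_1
  u_i = v_i − Σ_{j<i} ((v_i · u_j) / (u_j · u_j)) · u_j.

Step by step this gives:
  u_1 = (-2, 1, 0, -2)
  u_2 = (16/9, 10/9, 3, -11/9)

Orthogonality check:
  u_2 · u_1 = 0 (should be 0)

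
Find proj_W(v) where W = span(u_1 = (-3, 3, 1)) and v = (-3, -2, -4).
proj_W(v) = (3/19, -3/19, -1/19)

Set up U = [u_1 | ... | u_1] ∈ R^(3×1). The projector onto W = col(U) is P = U (U^T U)^(-1) U^T.
Compute U^T U =
  [19],
and U^T v = (-1).
Solve U^T U · c = U^T v for the coefficients: c = (-1/19). The projection is proj_W(v) = U c.
Check: (v - proj_W(v)) · u_1 = 0  (should be 0).
Result: proj_W(v) = (3/19, -3/19, -1/19).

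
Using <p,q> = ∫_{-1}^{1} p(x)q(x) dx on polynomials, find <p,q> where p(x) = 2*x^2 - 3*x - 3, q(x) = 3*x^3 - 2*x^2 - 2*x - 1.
<p,q> = 112/15

Expand the product: p(x)·q(x) = 6*x^5 - 13*x^4 - 7*x^3 + 10*x^2 + 9*x + 3.
∫_{-1}^{1} of each monomial x^k gives [2/(k+1) if k even, 0 if k odd]. Integrating term-by-term (or equivalently evaluating the antiderivative F(x) = x^6 - 13*x^5/5 - 7*x^4/4 + 10*x^3/3 + 9*x^2/2 + 3*x at the endpoints):
  F(1) − F(−1) = 449/60 − (1/60) = 112/15.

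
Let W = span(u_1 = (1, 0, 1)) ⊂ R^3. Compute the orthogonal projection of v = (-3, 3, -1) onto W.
proj_W(v) = (-2, 0, -2)

Set up U = [u_1 | ... | u_1] ∈ R^(3×1). The projector onto W = col(U) is P = U (U^T U)^(-1) U^T.
Compute U^T U =
  [2],
and U^T v = (-4).
Solve U^T U · c = U^T v for the coefficients: c = (-2). The projection is proj_W(v) = U c.
Check: (v - proj_W(v)) · u_1 = 0  (should be 0).
Result: proj_W(v) = (-2, 0, -2).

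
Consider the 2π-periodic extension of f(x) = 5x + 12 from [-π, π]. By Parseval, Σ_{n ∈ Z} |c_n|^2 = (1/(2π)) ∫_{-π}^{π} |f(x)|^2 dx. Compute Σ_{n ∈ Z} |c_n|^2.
Σ |c_n|^2 = 25π^2/3 + 144

Expand and integrate term by term over [-π, π]:
  ∫ (5x)^2 dx = 25·(2π^3/3); ∫ 2·5·(12)·x dx = 0 (odd integrand); ∫ 12^2 dx = 144·2π.
So (1/(2π)) ∫_{-π}^{π} (5x + 12)^2 dx = 25π^2/3 + 144 = 25π^2/3 + 144.
Parseval ⇒ Σ |c_n|^2 = 25π^2/3 + 144.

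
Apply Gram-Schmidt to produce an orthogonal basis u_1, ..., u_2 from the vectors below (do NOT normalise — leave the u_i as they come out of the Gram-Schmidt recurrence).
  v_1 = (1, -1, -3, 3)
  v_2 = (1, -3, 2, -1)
Orthogonal basis:
  u_1 = (1, -1, -3, 3)
  u_2 = (5/4, -13/4, 5/4, -1/4)

Apply the Gram-Schmidt recurrence
  u_1 = v_1
  u_i = v_i − Σ_{j<i} ((v_i · u_j) / (u_j · u_j)) · u_j.

Step by step this gives:
  u_1 = (1, -1, -3, 3)
  u_2 = (5/4, -13/4, 5/4, -1/4)

Orthogonality check:
  u_2 · u_1 = 0 (should be 0)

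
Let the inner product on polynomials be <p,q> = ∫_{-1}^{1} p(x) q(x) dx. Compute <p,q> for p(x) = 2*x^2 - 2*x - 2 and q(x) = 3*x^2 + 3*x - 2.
<p,q> = -4/15

Expand the product: p(x)·q(x) = 6*x^4 - 16*x^2 - 2*x + 4.
∫_{-1}^{1} of each monomial x^k gives [2/(k+1) if k even, 0 if k odd]. Integrating term-by-term (or equivalently evaluating the antiderivative F(x) = 6*x^5/5 - 16*x^3/3 - x^2 + 4*x at the endpoints):
  F(1) − F(−1) = -17/15 − (-13/15) = -4/15.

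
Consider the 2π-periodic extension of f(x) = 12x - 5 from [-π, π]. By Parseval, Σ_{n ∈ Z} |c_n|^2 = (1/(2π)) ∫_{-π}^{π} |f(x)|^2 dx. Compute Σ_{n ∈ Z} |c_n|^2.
Σ |c_n|^2 = 48π^2 + 25

Expand and integrate term by term over [-π, π]:
  ∫ (12x)^2 dx = 144·(2π^3/3); ∫ 2·12·(-5)·x dx = 0 (odd integrand); ∫ (-5)^2 dx = 25·2π.
So (1/(2π)) ∫_{-π}^{π} (12x - 5)^2 dx = 144π^2/3 + 25 = 48π^2 + 25.
Parseval ⇒ Σ |c_n|^2 = 48π^2 + 25.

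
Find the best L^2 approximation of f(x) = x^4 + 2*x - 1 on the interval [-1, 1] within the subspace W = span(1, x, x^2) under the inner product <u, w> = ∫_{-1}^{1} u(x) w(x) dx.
g(x) = 6*x^2/7 + 2*x - 38/35

The best approximation g ∈ W is the orthogonal projection of f onto W. Writing g = a_0 + a_1 x + a_2 x^2, the coefficients solve the normal equations G · a = b where
  G_{ij} = <φ_i, φ_j> and b_i = <f, φ_i>, with φ_0 = 1, φ_1 = x, φ_2 = x^2.
G =
  [2, 0, 2/3]
  [0, 2/3, 0]
  [2/3, 0, 2/5],
b = (-8/5, 4/3, -8/21).
Solving gives a_0 = -38/35, a_1 = 2, a_2 = 6/7, so
  g(x) = 6*x^2/7 + 2*x - 38/35.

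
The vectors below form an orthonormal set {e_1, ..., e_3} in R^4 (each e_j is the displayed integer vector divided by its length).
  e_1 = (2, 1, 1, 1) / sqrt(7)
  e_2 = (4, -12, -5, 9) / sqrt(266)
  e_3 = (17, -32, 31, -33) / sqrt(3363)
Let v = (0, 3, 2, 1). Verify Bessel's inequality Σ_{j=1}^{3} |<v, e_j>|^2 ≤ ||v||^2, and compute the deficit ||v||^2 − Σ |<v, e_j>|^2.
Σ |<v, e_j>|^2 = 4115/354; ||v||^2 = 14; deficit = 841/354

Write each e_j = u_j / sqrt(<u_j, u_j>) where u_j is the displayed integer vector. Then <v, e_j> = <v, u_j> / sqrt(<u_j, u_j>), so |<v, e_j>|^2 = <v, u_j>^2 / <u_j, u_j>.
Coefficients: <v, e_1> = 6/sqrt(7), <v, e_2> = -37/sqrt(266), <v, e_3> = -67/sqrt(3363).
Square and sum: Σ |<v, e_j>|^2 = 4115/354.
Compute ||v||^2 = v·v = 14.
Deficit = 14 − 4115/354 = 841/354 ≥ 0, confirming Bessel's inequality. (The deficit equals ||v − Σ <v,e_j> e_j||^2, the squared distance from v to span{e_j}.)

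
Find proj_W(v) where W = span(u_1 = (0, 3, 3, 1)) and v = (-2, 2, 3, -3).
proj_W(v) = (0, 36/19, 36/19, 12/19)

Set up U = [u_1 | ... | u_1] ∈ R^(4×1). The projector onto W = col(U) is P = U (U^T U)^(-1) U^T.
Compute U^T U =
  [19],
and U^T v = (12).
Solve U^T U · c = U^T v for the coefficients: c = (12/19). The projection is proj_W(v) = U c.
Check: (v - proj_W(v)) · u_1 = 0  (should be 0).
Result: proj_W(v) = (0, 36/19, 36/19, 12/19).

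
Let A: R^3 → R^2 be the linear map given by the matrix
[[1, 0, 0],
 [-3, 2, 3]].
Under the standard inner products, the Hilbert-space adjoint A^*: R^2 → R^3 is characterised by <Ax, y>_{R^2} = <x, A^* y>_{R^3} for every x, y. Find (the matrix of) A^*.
A^* = A^T =
[[1, -3],
 [0, 2],
 [0, 3]]

For real matrices with standard dot products, the defining identity <Ax, y> = <x, A^* y> gives (Ax)^T y = x^T (A^*) y, i.e. x^T A^T y = x^T (A^*) y. Since this holds for all x, y, we must have A^* = A^T. Therefore
A^* =
[[1, -3],
 [0, 2],
 [0, 3]].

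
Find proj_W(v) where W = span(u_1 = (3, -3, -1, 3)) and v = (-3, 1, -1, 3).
proj_W(v) = (-3/14, 3/14, 1/14, -3/14)

Set up U = [u_1 | ... | u_1] ∈ R^(4×1). The projector onto W = col(U) is P = U (U^T U)^(-1) U^T.
Compute U^T U =
  [28],
and U^T v = (-2).
Solve U^T U · c = U^T v for the coefficients: c = (-1/14). The projection is proj_W(v) = U c.
Check: (v - proj_W(v)) · u_1 = 0  (should be 0).
Result: proj_W(v) = (-3/14, 3/14, 1/14, -3/14).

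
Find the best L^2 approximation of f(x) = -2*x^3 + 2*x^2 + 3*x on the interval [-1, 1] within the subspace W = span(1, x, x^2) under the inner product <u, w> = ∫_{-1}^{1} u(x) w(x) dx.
g(x) = 2*x^2 + 9*x/5

The best approximation g ∈ W is the orthogonal projection of f onto W. Writing g = a_0 + a_1 x + a_2 x^2, the coefficients solve the normal equations G · a = b where
  G_{ij} = <φ_i, φ_j> and b_i = <f, φ_i>, with φ_0 = 1, φ_1 = x, φ_2 = x^2.
G =
  [2, 0, 2/3]
  [0, 2/3, 0]
  [2/3, 0, 2/5],
b = (4/3, 6/5, 4/5).
Solving gives a_0 = 0, a_1 = 9/5, a_2 = 2, so
  g(x) = 2*x^2 + 9*x/5.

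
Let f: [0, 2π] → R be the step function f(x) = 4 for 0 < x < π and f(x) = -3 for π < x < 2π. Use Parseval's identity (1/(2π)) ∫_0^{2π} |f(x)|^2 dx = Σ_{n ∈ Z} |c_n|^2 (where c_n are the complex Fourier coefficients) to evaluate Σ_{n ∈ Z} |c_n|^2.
Σ |c_n|^2 = 25/2

Parseval equates the L^2 energy of f (normalised by 1/(2π)) with the ℓ^2 sum of its Fourier coefficients: (1/(2π)) ∫_0^{2π} |f|^2 = Σ |c_n|^2.
Compute the left side: (1/(2π)) [∫_0^π 4^2 dx + ∫_π^{2π} (-3)^2 dx] = (1/(2π)) · (16π + 9π) = (16 + 9)/2 = 25/2.
So Σ_{n ∈ Z} |c_n|^2 = 25/2.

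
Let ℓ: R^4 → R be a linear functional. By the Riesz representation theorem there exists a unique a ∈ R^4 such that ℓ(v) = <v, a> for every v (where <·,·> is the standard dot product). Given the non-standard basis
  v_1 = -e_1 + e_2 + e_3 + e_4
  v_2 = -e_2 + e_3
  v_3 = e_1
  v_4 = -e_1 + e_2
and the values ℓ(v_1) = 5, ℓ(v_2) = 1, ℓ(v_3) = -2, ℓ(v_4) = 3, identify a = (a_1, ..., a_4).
a = (-2, 1, 2, 0)

Write a = (a_1, ..., a_4) in the standard basis. For each basis vector v_i, ℓ(v_i) = <v_i, a> is a linear equation in the a_j's. Collect the n equations into a matrix system V a = ℓ, where row i of V is v_i (expressed in the standard basis). Since V is invertible (lower-triangular with 1s on the diagonal, up to permutation), solve by back-substitution:
  V =
[[-1, 1, 1, 1],
 [0, -1, 1, 0],
 [1, 0, 0, 0],
 [-1, 1, 0, 0]]
  V a = (5, 1, -2, 3)
Solving gives a = (-2, 1, 2, 0).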